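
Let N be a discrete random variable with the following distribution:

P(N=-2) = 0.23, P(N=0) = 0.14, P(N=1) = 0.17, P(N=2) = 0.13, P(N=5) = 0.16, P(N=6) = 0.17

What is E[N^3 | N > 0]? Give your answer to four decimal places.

P(N > 0) = 0.17 + 0.13 + 0.16 + 0.17 = 0.63.
E[N^3 | N > 0] = [1·0.17 + 8·0.13 + 125·0.16 + 216·0.17] / 0.63
 = 57.93 / 0.63
 = 1931/21

91.9524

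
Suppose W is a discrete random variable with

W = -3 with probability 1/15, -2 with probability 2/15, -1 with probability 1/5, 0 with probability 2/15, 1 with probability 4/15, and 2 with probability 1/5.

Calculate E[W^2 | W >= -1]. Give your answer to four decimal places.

P(W >= -1) = 1/5 + 2/15 + 4/15 + 1/5 = 4/5.
E[W^2 | W >= -1] = [1·1/5 + 0·2/15 + 1·4/15 + 4·1/5] / (4/5)
 = 19/15 / (4/5)
 = 19/12

1.5833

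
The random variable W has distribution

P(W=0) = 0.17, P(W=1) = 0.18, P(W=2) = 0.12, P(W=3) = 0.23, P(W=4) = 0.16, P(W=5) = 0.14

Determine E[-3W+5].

-2.35

E[-3W+5] = Σ (-3w+5)·P(W=w)
 = 5·0.17 + 2·0.18 + (-1)·0.12 + (-4)·0.23 + (-7)·0.16 + (-10)·0.14
 = 0.85 + 0.36 + (-0.12) + (-0.92) + (-1.12) + (-1.4)
 = -2.35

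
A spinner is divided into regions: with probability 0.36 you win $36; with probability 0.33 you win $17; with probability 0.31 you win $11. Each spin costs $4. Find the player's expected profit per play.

E[payout] = 36·0.36 + 17·0.33 + 11·0.31
 = 12.96 + 5.61 + 3.41
 = 21.98
Net = 21.98 - 4 = 17.98

17.98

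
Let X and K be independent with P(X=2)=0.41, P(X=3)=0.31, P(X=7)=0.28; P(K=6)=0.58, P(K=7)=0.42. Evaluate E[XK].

E[XK] = Σ_x Σ_k xk · P(X=x)P(K=k)
 = 12·0.2378 + 14·0.1722 + 18·0.1798 + 21·0.1302 + 42·0.1624 + 49·0.1176
 = 2.8536 + 2.4108 + 3.2364 + 2.7342 + 6.8208 + 5.7624
 = 23.8182

23.8182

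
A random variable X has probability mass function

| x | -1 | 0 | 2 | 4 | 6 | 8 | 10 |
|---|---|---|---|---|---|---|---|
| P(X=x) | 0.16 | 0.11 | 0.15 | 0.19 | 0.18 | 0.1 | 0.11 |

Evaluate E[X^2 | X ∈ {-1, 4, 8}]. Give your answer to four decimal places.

P(X ∈ {-1, 4, 8}) = 0.16 + 0.19 + 0.1 = 0.45.
E[X^2 | X ∈ {-1, 4, 8}] = [1·0.16 + 16·0.19 + 64·0.1] / 0.45
 = 9.6 / 0.45
 = 64/3

21.3333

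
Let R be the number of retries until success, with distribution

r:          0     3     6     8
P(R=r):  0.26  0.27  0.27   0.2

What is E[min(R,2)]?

1.48

E[min(R,2)] = Σ min(r,2)·P(R=r)
 = 0·0.26 + 2·0.27 + 2·0.27 + 2·0.2
 = 0 + 0.54 + 0.54 + 0.4
 = 1.48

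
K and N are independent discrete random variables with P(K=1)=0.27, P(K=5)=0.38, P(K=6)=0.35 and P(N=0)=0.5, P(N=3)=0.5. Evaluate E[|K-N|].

E[|K-N|] = Σ_k Σ_n |k-n| · P(K=k)P(N=n)
 = 1·0.135 + 2·0.135 + 5·0.19 + 2·0.19 + 6·0.175 + 3·0.175
 = 0.135 + 0.27 + 0.95 + 0.38 + 1.05 + 0.525
 = 3.31

3.31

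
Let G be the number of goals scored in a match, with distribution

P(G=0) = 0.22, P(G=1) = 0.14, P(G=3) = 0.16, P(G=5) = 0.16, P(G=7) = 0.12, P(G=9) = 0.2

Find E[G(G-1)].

E[G(G-1)] = Σ g(g-1)·P(G=g)
 = 0·0.22 + 0·0.14 + 6·0.16 + 20·0.16 + 42·0.12 + 72·0.2
 = 0 + 0 + 0.96 + 3.2 + 5.04 + 14.4
 = 23.6

23.6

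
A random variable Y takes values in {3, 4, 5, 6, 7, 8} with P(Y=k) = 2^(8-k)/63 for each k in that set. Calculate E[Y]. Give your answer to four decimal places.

E[Y] = Σ y·P(Y=y)
 = 3·32/63 + 4·16/63 + 5·8/63 + 6·4/63 + 7·2/63 + 8·1/63
 = 32/21 + 64/63 + 40/63 + 8/21 + 2/9 + 8/63
 = 82/21

3.9048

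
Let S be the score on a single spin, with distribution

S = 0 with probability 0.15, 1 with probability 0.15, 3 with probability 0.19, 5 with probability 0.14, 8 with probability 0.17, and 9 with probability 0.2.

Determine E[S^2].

32.44

E[S^2] = Σ s^2·P(S=s)
 = 0·0.15 + 1·0.15 + 9·0.19 + 25·0.14 + 64·0.17 + 81·0.2
 = 0 + 0.15 + 1.71 + 3.5 + 10.88 + 16.2
 = 32.44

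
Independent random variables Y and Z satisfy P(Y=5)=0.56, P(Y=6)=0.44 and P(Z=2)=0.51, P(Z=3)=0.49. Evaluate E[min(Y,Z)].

E[min(Y,Z)] = Σ_y Σ_z min(y,z) · P(Y=y)P(Z=z)
 = 2·0.2856 + 3·0.2744 + 2·0.2244 + 3·0.2156
 = 0.5712 + 0.8232 + 0.4488 + 0.6468
 = 2.49

2.49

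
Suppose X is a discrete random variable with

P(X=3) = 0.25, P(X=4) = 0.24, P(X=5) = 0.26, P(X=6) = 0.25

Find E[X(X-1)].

E[X(X-1)] = Σ x(x-1)·P(X=x)
 = 6·0.25 + 12·0.24 + 20·0.26 + 30·0.25
 = 1.5 + 2.88 + 5.2 + 7.5
 = 17.08

17.08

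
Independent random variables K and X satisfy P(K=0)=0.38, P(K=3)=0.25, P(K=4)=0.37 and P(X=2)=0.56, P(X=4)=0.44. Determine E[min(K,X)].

1.6756

E[min(K,X)] = Σ_k Σ_x min(k,x) · P(K=k)P(X=x)
 = 0·0.2128 + 0·0.1672 + 2·0.14 + 3·0.11 + 2·0.2072 + 4·0.1628
 = 0 + 0 + 0.28 + 0.33 + 0.4144 + 0.6512
 = 1.6756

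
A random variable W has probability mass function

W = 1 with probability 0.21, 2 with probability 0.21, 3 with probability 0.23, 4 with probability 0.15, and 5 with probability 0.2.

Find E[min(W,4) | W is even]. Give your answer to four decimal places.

2.8333

P(W is even) = 0.21 + 0.15 = 0.36.
E[min(W,4) | W is even] = [2·0.21 + 4·0.15] / 0.36
 = 1.02 / 0.36
 = 17/6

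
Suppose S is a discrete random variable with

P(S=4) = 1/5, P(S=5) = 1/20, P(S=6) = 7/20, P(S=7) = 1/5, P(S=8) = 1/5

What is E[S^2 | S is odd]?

P(S is odd) = 1/20 + 1/5 = 1/4.
E[S^2 | S is odd] = [25·1/20 + 49·1/5] / (1/4)
 = 221/20 / (1/4)
 = 221/5

44.2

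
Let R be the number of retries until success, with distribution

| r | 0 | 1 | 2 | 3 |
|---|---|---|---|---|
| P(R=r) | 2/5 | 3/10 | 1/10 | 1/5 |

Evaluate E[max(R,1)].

1.5

E[max(R,1)] = Σ max(r,1)·P(R=r)
 = 1·2/5 + 1·3/10 + 2·1/10 + 3·1/5
 = 2/5 + 3/10 + 1/5 + 3/5
 = 3/2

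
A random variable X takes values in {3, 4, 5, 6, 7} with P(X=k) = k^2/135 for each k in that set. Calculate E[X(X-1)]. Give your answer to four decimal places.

28.7704

E[X(X-1)] = Σ x(x-1)·P(X=x)
 = 6·1/15 + 12·16/135 + 20·5/27 + 30·4/15 + 42·49/135
 = 2/5 + 64/45 + 100/27 + 8 + 686/45
 = 3884/135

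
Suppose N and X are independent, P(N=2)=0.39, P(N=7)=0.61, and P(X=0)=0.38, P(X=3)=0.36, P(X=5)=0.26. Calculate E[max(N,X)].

E[max(N,X)] = Σ_n Σ_x max(n,x) · P(N=n)P(X=x)
 = 2·0.1482 + 3·0.1404 + 5·0.1014 + 7·0.2318 + 7·0.2196 + 7·0.1586
 = 0.2964 + 0.4212 + 0.507 + 1.6226 + 1.5372 + 1.1102
 = 5.4946

5.4946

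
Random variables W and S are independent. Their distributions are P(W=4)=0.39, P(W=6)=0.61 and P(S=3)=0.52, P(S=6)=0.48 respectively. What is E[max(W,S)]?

5.5944

E[max(W,S)] = Σ_w Σ_s max(w,s) · P(W=w)P(S=s)
 = 4·0.2028 + 6·0.1872 + 6·0.3172 + 6·0.2928
 = 0.8112 + 1.1232 + 1.9032 + 1.7568
 = 5.5944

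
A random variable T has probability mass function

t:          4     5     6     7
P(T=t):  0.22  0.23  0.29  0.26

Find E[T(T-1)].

26.86

E[T(T-1)] = Σ t(t-1)·P(T=t)
 = 12·0.22 + 20·0.23 + 30·0.29 + 42·0.26
 = 2.64 + 4.6 + 8.7 + 10.92
 = 26.86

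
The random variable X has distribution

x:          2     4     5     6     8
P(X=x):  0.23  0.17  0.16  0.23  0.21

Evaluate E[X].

E[X] = Σ x·P(X=x)
 = 2·0.23 + 4·0.17 + 5·0.16 + 6·0.23 + 8·0.21
 = 0.46 + 0.68 + 0.8 + 1.38 + 1.68
 = 5

5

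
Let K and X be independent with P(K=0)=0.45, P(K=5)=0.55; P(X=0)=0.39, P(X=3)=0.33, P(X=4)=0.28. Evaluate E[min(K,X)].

E[min(K,X)] = Σ_k Σ_x min(k,x) · P(K=k)P(X=x)
 = 0·0.1755 + 0·0.1485 + 0·0.126 + 0·0.2145 + 3·0.1815 + 4·0.154
 = 0 + 0 + 0 + 0 + 0.5445 + 0.616
 = 1.1605

1.1605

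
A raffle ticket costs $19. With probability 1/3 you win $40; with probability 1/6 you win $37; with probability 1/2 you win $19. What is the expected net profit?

E[payout] = 40·1/3 + 37·1/6 + 19·1/2
 = 40/3 + 37/6 + 19/2
 = 29
Net = 29 - 19 = 10

10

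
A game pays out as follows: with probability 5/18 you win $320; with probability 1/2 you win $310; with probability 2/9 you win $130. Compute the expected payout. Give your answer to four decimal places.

E[payout] = 320·5/18 + 310·1/2 + 130·2/9
 = 800/9 + 155 + 260/9
 = 2455/9

272.7778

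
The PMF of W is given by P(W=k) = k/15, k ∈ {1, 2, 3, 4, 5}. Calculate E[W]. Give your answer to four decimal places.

3.6667

E[W] = Σ w·P(W=w)
 = 1·1/15 + 2·2/15 + 3·1/5 + 4·4/15 + 5·1/3
 = 1/15 + 4/15 + 3/5 + 16/15 + 5/3
 = 11/3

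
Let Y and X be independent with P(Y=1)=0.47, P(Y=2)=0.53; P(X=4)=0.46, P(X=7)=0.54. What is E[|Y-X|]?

E[|Y-X|] = Σ_y Σ_x |y-x| · P(Y=y)P(X=x)
 = 3·0.2162 + 6·0.2538 + 2·0.2438 + 5·0.2862
 = 0.6486 + 1.5228 + 0.4876 + 1.431
 = 4.09

4.09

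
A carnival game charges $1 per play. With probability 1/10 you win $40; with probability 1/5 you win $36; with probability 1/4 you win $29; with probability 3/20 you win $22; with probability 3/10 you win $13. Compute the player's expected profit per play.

24.65

E[payout] = 40·1/10 + 36·1/5 + 29·1/4 + 22·3/20 + 13·3/10
 = 4 + 36/5 + 29/4 + 33/10 + 39/10
 = 513/20
Net = 513/20 - 1 = 493/20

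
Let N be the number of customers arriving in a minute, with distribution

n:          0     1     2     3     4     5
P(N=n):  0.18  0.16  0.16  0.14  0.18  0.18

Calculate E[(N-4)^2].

5.28

E[(N-4)^2] = Σ (n-4)^2·P(N=n)
 = 16·0.18 + 9·0.16 + 4·0.16 + 1·0.14 + 0·0.18 + 1·0.18
 = 2.88 + 1.44 + 0.64 + 0.14 + 0 + 0.18
 = 5.28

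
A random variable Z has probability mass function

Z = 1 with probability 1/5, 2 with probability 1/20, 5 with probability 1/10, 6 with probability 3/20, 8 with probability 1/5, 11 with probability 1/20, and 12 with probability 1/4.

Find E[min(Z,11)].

6.6

E[min(Z,11)] = Σ min(z,11)·P(Z=z)
 = 1·1/5 + 2·1/20 + 5·1/10 + 6·3/20 + 8·1/5 + 11·1/20 + 11·1/4
 = 1/5 + 1/10 + 1/2 + 9/10 + 8/5 + 11/20 + 11/4
 = 33/5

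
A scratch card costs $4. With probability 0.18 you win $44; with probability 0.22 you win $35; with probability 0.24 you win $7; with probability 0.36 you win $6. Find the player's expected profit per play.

15.46

E[payout] = 44·0.18 + 35·0.22 + 7·0.24 + 6·0.36
 = 7.92 + 7.7 + 1.68 + 2.16
 = 19.46
Net = 19.46 - 4 = 15.46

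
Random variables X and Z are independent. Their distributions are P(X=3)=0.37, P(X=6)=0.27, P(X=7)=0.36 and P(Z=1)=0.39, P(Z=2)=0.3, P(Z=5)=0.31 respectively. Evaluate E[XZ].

13.335

E[XZ] = Σ_x Σ_z xz · P(X=x)P(Z=z)
 = 3·0.1443 + 6·0.111 + 15·0.1147 + 6·0.1053 + 12·0.081 + 30·0.0837 + 7·0.1404 + 14·0.108 + 35·0.1116
 = 0.4329 + 0.666 + 1.7205 + 0.6318 + 0.972 + 2.511 + 0.9828 + 1.512 + 3.906
 = 13.335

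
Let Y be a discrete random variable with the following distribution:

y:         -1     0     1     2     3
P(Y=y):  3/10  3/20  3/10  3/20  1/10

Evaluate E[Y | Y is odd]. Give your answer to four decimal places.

P(Y is odd) = 3/10 + 3/10 + 1/10 = 7/10.
E[Y | Y is odd] = [(-1)·3/10 + 1·3/10 + 3·1/10] / (7/10)
 = 3/10 / (7/10)
 = 3/7

0.4286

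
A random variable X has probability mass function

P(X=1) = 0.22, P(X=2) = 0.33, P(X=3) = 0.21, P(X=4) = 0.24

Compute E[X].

2.47

E[X] = Σ x·P(X=x)
 = 1·0.22 + 2·0.33 + 3·0.21 + 4·0.24
 = 0.22 + 0.66 + 0.63 + 0.96
 = 2.47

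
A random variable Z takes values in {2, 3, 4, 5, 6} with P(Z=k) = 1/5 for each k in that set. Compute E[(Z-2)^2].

E[(Z-2)^2] = Σ (z-2)^2·P(Z=z)
 = 0·1/5 + 1·1/5 + 4·1/5 + 9·1/5 + 16·1/5
 = 0 + 1/5 + 4/5 + 9/5 + 16/5
 = 6

6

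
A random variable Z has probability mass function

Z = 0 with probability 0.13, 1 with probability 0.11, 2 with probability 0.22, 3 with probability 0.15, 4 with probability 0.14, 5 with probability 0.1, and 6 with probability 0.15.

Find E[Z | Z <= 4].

P(Z <= 4) = 0.13 + 0.11 + 0.22 + 0.15 + 0.14 = 0.75.
E[Z | Z <= 4] = [0·0.13 + 1·0.11 + 2·0.22 + 3·0.15 + 4·0.14] / 0.75
 = 1.56 / 0.75
 = 52/25

2.08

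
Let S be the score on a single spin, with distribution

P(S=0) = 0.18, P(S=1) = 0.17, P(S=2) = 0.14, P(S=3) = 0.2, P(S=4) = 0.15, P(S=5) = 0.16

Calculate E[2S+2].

6.9

E[2S+2] = Σ (2s+2)·P(S=s)
 = 2·0.18 + 4·0.17 + 6·0.14 + 8·0.2 + 10·0.15 + 12·0.16
 = 0.36 + 0.68 + 0.84 + 1.6 + 1.5 + 1.92
 = 6.9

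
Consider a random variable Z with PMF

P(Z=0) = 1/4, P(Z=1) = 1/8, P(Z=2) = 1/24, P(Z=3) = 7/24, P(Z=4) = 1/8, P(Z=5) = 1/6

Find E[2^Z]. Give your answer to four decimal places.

10.3333

E[2^Z] = Σ 2^z·P(Z=z)
 = 1·1/4 + 2·1/8 + 4·1/24 + 8·7/24 + 16·1/8 + 32·1/6
 = 1/4 + 1/4 + 1/6 + 7/3 + 2 + 16/3
 = 31/3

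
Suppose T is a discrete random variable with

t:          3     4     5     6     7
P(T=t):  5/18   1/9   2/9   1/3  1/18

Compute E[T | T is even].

P(T is even) = 1/9 + 1/3 = 4/9.
E[T | T is even] = [4·1/9 + 6·1/3] / (4/9)
 = 22/9 / (4/9)
 = 11/2

5.5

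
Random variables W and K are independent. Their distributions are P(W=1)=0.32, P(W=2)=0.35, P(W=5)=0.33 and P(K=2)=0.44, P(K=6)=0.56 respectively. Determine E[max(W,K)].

4.6756

E[max(W,K)] = Σ_w Σ_k max(w,k) · P(W=w)P(K=k)
 = 2·0.1408 + 6·0.1792 + 2·0.154 + 6·0.196 + 5·0.1452 + 6·0.1848
 = 0.2816 + 1.0752 + 0.308 + 1.176 + 0.726 + 1.1088
 = 4.6756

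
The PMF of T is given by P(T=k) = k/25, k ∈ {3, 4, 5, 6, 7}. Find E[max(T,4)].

E[max(T,4)] = Σ max(t,4)·P(T=t)
 = 4·3/25 + 4·4/25 + 5·1/5 + 6·6/25 + 7·7/25
 = 12/25 + 16/25 + 1 + 36/25 + 49/25
 = 138/25

5.52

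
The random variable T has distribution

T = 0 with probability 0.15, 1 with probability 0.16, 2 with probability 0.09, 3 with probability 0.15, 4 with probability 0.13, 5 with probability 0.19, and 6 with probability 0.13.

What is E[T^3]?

65.08

E[T^3] = Σ t^3·P(T=t)
 = 0·0.15 + 1·0.16 + 8·0.09 + 27·0.15 + 64·0.13 + 125·0.19 + 216·0.13
 = 0 + 0.16 + 0.72 + 4.05 + 8.32 + 23.75 + 28.08
 = 65.08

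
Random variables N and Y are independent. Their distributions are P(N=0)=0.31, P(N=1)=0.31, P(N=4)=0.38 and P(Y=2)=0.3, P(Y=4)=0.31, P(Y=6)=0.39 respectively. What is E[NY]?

E[NY] = Σ_n Σ_y ny · P(N=n)P(Y=y)
 = 0·0.093 + 0·0.0961 + 0·0.1209 + 2·0.093 + 4·0.0961 + 6·0.1209 + 8·0.114 + 16·0.1178 + 24·0.1482
 = 0 + 0 + 0 + 0.186 + 0.3844 + 0.7254 + 0.912 + 1.8848 + 3.5568
 = 7.6494

7.6494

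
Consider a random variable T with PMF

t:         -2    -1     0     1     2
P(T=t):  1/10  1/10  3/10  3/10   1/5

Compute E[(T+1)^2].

3.4

E[(T+1)^2] = Σ (t+1)^2·P(T=t)
 = 1·1/10 + 0·1/10 + 1·3/10 + 4·3/10 + 9·1/5
 = 1/10 + 0 + 3/10 + 6/5 + 9/5
 = 17/5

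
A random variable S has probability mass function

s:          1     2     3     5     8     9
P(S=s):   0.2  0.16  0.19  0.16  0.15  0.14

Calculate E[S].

E[S] = Σ s·P(S=s)
 = 1·0.2 + 2·0.16 + 3·0.19 + 5·0.16 + 8·0.15 + 9·0.14
 = 0.2 + 0.32 + 0.57 + 0.8 + 1.2 + 1.26
 = 4.35

4.35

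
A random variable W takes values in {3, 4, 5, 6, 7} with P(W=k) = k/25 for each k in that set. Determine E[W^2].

E[W^2] = Σ w^2·P(W=w)
 = 9·3/25 + 16·4/25 + 25·1/5 + 36·6/25 + 49·7/25
 = 27/25 + 64/25 + 5 + 216/25 + 343/25
 = 31

31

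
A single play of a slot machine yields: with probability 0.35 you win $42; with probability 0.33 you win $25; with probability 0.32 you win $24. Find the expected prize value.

30.63

E[payout] = 42·0.35 + 25·0.33 + 24·0.32
 = 14.7 + 8.25 + 7.68
 = 30.63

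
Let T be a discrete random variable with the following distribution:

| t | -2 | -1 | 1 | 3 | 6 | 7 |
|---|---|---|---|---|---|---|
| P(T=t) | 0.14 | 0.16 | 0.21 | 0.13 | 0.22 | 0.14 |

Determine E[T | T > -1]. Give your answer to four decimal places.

4.1429

P(T > -1) = 0.21 + 0.13 + 0.22 + 0.14 = 0.7.
E[T | T > -1] = [1·0.21 + 3·0.13 + 6·0.22 + 7·0.14] / 0.7
 = 2.9 / 0.7
 = 29/7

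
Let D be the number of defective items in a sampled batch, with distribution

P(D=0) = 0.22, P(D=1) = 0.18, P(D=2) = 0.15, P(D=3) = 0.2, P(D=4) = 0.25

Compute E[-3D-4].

E[-3D-4] = Σ (-3d-4)·P(D=d)
 = (-4)·0.22 + (-7)·0.18 + (-10)·0.15 + (-13)·0.2 + (-16)·0.25
 = (-0.88) + (-1.26) + (-1.5) + (-2.6) + (-4)
 = -10.24

-10.24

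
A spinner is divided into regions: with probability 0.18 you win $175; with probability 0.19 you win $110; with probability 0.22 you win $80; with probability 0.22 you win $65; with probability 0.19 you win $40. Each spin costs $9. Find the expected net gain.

E[payout] = 175·0.18 + 110·0.19 + 80·0.22 + 65·0.22 + 40·0.19
 = 31.5 + 20.9 + 17.6 + 14.3 + 7.6
 = 91.9
Net = 91.9 - 9 = 82.9

82.9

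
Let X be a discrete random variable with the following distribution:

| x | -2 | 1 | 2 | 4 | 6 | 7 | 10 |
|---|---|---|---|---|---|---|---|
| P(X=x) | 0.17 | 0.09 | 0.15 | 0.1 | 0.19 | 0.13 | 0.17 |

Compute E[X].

E[X] = Σ x·P(X=x)
 = (-2)·0.17 + 1·0.09 + 2·0.15 + 4·0.1 + 6·0.19 + 7·0.13 + 10·0.17
 = (-0.34) + 0.09 + 0.3 + 0.4 + 1.14 + 0.91 + 1.7
 = 4.2

4.2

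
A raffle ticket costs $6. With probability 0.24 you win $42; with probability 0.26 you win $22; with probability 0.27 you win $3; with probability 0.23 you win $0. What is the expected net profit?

E[payout] = 42·0.24 + 22·0.26 + 3·0.27 + 0·0.23
 = 10.08 + 5.72 + 0.81 + 0
 = 16.61
Net = 16.61 - 6 = 10.61

10.61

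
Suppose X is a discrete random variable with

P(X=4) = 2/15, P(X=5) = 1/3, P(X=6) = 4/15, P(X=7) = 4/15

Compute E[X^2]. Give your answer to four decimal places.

E[X^2] = Σ x^2·P(X=x)
 = 16·2/15 + 25·1/3 + 36·4/15 + 49·4/15
 = 32/15 + 25/3 + 48/5 + 196/15
 = 497/15

33.1333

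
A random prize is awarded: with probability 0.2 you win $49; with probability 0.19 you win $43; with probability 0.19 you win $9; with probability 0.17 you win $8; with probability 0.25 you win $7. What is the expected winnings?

22.79

E[payout] = 49·0.2 + 43·0.19 + 9·0.19 + 8·0.17 + 7·0.25
 = 9.8 + 8.17 + 1.71 + 1.36 + 1.75
 = 22.79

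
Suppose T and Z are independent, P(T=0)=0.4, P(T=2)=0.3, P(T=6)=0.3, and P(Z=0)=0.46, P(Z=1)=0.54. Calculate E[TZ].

1.296

E[TZ] = Σ_t Σ_z tz · P(T=t)P(Z=z)
 = 0·0.184 + 0·0.216 + 0·0.138 + 2·0.162 + 0·0.138 + 6·0.162
 = 0 + 0 + 0 + 0.324 + 0 + 0.972
 = 1.296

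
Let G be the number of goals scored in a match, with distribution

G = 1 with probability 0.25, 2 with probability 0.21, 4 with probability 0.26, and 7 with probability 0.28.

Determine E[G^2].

18.97

E[G^2] = Σ g^2·P(G=g)
 = 1·0.25 + 4·0.21 + 16·0.26 + 49·0.28
 = 0.25 + 0.84 + 4.16 + 13.72
 = 18.97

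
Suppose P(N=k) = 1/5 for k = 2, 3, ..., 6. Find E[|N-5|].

1.4

E[|N-5|] = Σ |n-5|·P(N=n)
 = 3·1/5 + 2·1/5 + 1·1/5 + 0·1/5 + 1·1/5
 = 3/5 + 2/5 + 1/5 + 0 + 1/5
 = 7/5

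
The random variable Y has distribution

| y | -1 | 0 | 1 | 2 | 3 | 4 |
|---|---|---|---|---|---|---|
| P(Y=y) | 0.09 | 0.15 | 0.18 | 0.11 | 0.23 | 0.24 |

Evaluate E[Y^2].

6.62

E[Y^2] = Σ y^2·P(Y=y)
 = 1·0.09 + 0·0.15 + 1·0.18 + 4·0.11 + 9·0.23 + 16·0.24
 = 0.09 + 0 + 0.18 + 0.44 + 2.07 + 3.84
 = 6.62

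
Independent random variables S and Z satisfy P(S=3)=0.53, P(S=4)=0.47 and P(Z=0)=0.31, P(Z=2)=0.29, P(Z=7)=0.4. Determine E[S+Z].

6.85

E[S+Z] = Σ_s Σ_z (s+z) · P(S=s)P(Z=z)
 = 3·0.1643 + 5·0.1537 + 10·0.212 + 4·0.1457 + 6·0.1363 + 11·0.188
 = 0.4929 + 0.7685 + 2.12 + 0.5828 + 0.8178 + 2.068
 = 6.85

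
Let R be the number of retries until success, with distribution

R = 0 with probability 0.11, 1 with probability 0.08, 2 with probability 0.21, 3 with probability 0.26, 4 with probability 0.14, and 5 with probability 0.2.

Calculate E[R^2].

10.5

E[R^2] = Σ r^2·P(R=r)
 = 0·0.11 + 1·0.08 + 4·0.21 + 9·0.26 + 16·0.14 + 25·0.2
 = 0 + 0.08 + 0.84 + 2.34 + 2.24 + 5
 = 10.5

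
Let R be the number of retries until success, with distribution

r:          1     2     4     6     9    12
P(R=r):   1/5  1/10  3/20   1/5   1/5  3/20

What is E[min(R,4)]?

3.2

E[min(R,4)] = Σ min(r,4)·P(R=r)
 = 1·1/5 + 2·1/10 + 4·3/20 + 4·1/5 + 4·1/5 + 4·3/20
 = 1/5 + 1/5 + 3/5 + 4/5 + 4/5 + 3/5
 = 16/5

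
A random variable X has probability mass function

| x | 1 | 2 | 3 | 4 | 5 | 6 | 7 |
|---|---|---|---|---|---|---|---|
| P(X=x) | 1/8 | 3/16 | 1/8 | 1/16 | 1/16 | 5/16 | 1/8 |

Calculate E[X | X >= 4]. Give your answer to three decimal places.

5.889

P(X >= 4) = 1/16 + 1/16 + 5/16 + 1/8 = 9/16.
E[X | X >= 4] = [4·1/16 + 5·1/16 + 6·5/16 + 7·1/8] / (9/16)
 = 53/16 / (9/16)
 = 53/9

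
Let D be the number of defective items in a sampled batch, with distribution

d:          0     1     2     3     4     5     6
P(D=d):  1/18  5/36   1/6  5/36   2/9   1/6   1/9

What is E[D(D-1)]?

10.5

E[D(D-1)] = Σ d(d-1)·P(D=d)
 = 0·1/18 + 0·5/36 + 2·1/6 + 6·5/36 + 12·2/9 + 20·1/6 + 30·1/9
 = 0 + 0 + 1/3 + 5/6 + 8/3 + 10/3 + 10/3
 = 21/2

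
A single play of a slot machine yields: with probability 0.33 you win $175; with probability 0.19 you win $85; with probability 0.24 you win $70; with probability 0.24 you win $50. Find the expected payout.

E[payout] = 175·0.33 + 85·0.19 + 70·0.24 + 50·0.24
 = 57.75 + 16.15 + 16.8 + 12
 = 102.7

102.7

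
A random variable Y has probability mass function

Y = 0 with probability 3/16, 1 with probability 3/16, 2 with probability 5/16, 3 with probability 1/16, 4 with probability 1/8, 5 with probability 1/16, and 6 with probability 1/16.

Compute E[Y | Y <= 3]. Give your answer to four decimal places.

1.3333

P(Y <= 3) = 3/16 + 3/16 + 5/16 + 1/16 = 3/4.
E[Y | Y <= 3] = [0·3/16 + 1·3/16 + 2·5/16 + 3·1/16] / (3/4)
 = 1 / (3/4)
 = 4/3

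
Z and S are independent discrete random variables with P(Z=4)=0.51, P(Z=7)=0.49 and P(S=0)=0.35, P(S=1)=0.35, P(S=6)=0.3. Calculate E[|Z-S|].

3.932

E[|Z-S|] = Σ_z Σ_s |z-s| · P(Z=z)P(S=s)
 = 4·0.1785 + 3·0.1785 + 2·0.153 + 7·0.1715 + 6·0.1715 + 1·0.147
 = 0.714 + 0.5355 + 0.306 + 1.2005 + 1.029 + 0.147
 = 3.932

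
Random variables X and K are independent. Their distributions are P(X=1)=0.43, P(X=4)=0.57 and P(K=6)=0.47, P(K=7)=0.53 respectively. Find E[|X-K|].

3.82

E[|X-K|] = Σ_x Σ_k |x-k| · P(X=x)P(K=k)
 = 5·0.2021 + 6·0.2279 + 2·0.2679 + 3·0.3021
 = 1.0105 + 1.3674 + 0.5358 + 0.9063
 = 3.82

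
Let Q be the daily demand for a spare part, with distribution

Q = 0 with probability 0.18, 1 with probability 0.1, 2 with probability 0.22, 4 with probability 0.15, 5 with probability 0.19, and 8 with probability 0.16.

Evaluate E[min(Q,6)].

3.05

E[min(Q,6)] = Σ min(q,6)·P(Q=q)
 = 0·0.18 + 1·0.1 + 2·0.22 + 4·0.15 + 5·0.19 + 6·0.16
 = 0 + 0.1 + 0.44 + 0.6 + 0.95 + 0.96
 = 3.05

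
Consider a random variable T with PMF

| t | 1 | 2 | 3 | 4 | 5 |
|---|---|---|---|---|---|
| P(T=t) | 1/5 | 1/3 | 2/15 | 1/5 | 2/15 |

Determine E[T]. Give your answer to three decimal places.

2.733

E[T] = Σ t·P(T=t)
 = 1·1/5 + 2·1/3 + 3·2/15 + 4·1/5 + 5·2/15
 = 1/5 + 2/3 + 2/5 + 4/5 + 2/3
 = 41/15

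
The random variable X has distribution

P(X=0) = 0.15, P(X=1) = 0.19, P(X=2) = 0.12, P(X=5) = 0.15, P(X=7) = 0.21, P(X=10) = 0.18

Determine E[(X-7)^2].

19.41

E[(X-7)^2] = Σ (x-7)^2·P(X=x)
 = 49·0.15 + 36·0.19 + 25·0.12 + 4·0.15 + 0·0.21 + 9·0.18
 = 7.35 + 6.84 + 3 + 0.6 + 0 + 1.62
 = 19.41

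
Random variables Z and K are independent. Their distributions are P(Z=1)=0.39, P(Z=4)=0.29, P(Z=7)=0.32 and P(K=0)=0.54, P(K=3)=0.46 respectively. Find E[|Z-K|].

E[|Z-K|] = Σ_z Σ_k |z-k| · P(Z=z)P(K=k)
 = 1·0.2106 + 2·0.1794 + 4·0.1566 + 1·0.1334 + 7·0.1728 + 4·0.1472
 = 0.2106 + 0.3588 + 0.6264 + 0.1334 + 1.2096 + 0.5888
 = 3.1276

3.1276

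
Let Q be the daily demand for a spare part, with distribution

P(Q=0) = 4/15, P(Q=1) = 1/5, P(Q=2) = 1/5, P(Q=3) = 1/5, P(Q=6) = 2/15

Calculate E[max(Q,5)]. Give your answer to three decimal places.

E[max(Q,5)] = Σ max(q,5)·P(Q=q)
 = 5·4/15 + 5·1/5 + 5·1/5 + 5·1/5 + 6·2/15
 = 4/3 + 1 + 1 + 1 + 4/5
 = 77/15

5.133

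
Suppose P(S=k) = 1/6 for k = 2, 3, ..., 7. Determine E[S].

E[S] = Σ s·P(S=s)
 = 2·1/6 + 3·1/6 + 4·1/6 + 5·1/6 + 6·1/6 + 7·1/6
 = 1/3 + 1/2 + 2/3 + 5/6 + 1 + 7/6
 = 9/2

4.5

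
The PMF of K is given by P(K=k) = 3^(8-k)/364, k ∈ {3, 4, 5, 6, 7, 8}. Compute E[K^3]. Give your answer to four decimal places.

51.1126

E[K^3] = Σ k^3·P(K=k)
 = 27·243/364 + 64·81/364 + 125·27/364 + 216·9/364 + 343·3/364 + 512·1/364
 = 6561/364 + 1296/91 + 3375/364 + 486/91 + 147/52 + 128/91
 = 18605/364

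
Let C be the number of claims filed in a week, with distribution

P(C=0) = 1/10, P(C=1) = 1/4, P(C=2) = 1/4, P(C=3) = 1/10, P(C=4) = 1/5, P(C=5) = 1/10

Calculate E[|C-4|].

1.85

E[|C-4|] = Σ |c-4|·P(C=c)
 = 4·1/10 + 3·1/4 + 2·1/4 + 1·1/10 + 0·1/5 + 1·1/10
 = 2/5 + 3/4 + 1/2 + 1/10 + 0 + 1/10
 = 37/20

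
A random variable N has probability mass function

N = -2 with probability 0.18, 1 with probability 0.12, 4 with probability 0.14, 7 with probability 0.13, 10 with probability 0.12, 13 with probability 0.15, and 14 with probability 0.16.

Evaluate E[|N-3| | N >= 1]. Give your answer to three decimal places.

6.098

P(N >= 1) = 0.12 + 0.14 + 0.13 + 0.12 + 0.15 + 0.16 = 0.82.
E[|N-3| | N >= 1] = [2·0.12 + 1·0.14 + 4·0.13 + 7·0.12 + 10·0.15 + 11·0.16] / 0.82
 = 5 / 0.82
 = 250/41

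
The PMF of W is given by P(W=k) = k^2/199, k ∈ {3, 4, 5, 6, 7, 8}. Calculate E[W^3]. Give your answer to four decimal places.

E[W^3] = Σ w^3·P(W=w)
 = 27·9/199 + 64·16/199 + 125·25/199 + 216·36/199 + 343·49/199 + 512·64/199
 = 243/199 + 1024/199 + 3125/199 + 7776/199 + 16807/199 + 32768/199
 = 61743/199

310.2663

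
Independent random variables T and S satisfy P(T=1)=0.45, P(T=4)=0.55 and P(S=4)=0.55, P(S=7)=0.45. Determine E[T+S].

8

E[T+S] = Σ_t Σ_s (t+s) · P(T=t)P(S=s)
 = 5·0.2475 + 8·0.2025 + 8·0.3025 + 11·0.2475
 = 1.2375 + 1.62 + 2.42 + 2.7225
 = 8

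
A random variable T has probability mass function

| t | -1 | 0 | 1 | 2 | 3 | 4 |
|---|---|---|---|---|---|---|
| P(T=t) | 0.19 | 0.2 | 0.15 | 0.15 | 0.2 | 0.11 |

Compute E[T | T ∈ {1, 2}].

P(T ∈ {1, 2}) = 0.15 + 0.15 = 0.3.
E[T | T ∈ {1, 2}] = [1·0.15 + 2·0.15] / 0.3
 = 0.45 / 0.3
 = 3/2

1.5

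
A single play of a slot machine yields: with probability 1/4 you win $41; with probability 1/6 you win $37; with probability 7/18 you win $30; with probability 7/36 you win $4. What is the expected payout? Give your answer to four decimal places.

28.8611

E[payout] = 41·1/4 + 37·1/6 + 30·7/18 + 4·7/36
 = 41/4 + 37/6 + 35/3 + 7/9
 = 1039/36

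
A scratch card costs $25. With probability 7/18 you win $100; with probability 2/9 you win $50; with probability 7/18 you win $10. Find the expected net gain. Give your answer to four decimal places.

28.8889

E[payout] = 100·7/18 + 50·2/9 + 10·7/18
 = 350/9 + 100/9 + 35/9
 = 485/9
Net = 485/9 - 25 = 260/9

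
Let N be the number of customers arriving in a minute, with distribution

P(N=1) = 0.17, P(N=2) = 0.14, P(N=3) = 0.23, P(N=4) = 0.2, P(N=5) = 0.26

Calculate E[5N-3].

E[5N-3] = Σ (5n-3)·P(N=n)
 = 2·0.17 + 7·0.14 + 12·0.23 + 17·0.2 + 22·0.26
 = 0.34 + 0.98 + 2.76 + 3.4 + 5.72
 = 13.2

13.2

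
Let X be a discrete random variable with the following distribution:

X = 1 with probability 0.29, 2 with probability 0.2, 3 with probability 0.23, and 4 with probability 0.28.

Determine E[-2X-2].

-7

E[-2X-2] = Σ (-2x-2)·P(X=x)
 = (-4)·0.29 + (-6)·0.2 + (-8)·0.23 + (-10)·0.28
 = (-1.16) + (-1.2) + (-1.84) + (-2.8)
 = -7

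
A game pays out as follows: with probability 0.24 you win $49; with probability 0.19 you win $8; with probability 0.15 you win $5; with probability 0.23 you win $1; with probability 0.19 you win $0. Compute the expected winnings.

E[payout] = 49·0.24 + 8·0.19 + 5·0.15 + 1·0.23 + 0·0.19
 = 11.76 + 1.52 + 0.75 + 0.23 + 0
 = 14.26

14.26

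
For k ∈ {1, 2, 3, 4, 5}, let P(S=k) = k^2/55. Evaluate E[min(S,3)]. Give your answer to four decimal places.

E[min(S,3)] = Σ min(s,3)·P(S=s)
 = 1·1/55 + 2·4/55 + 3·9/55 + 3·16/55 + 3·5/11
 = 1/55 + 8/55 + 27/55 + 48/55 + 15/11
 = 159/55

2.8909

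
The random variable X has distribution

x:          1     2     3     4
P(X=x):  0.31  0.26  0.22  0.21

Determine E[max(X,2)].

E[max(X,2)] = Σ max(x,2)·P(X=x)
 = 2·0.31 + 2·0.26 + 3·0.22 + 4·0.21
 = 0.62 + 0.52 + 0.66 + 0.84
 = 2.64

2.64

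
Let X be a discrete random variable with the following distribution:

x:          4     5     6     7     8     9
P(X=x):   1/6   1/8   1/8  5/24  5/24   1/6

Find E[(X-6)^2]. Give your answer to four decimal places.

E[(X-6)^2] = Σ (x-6)^2·P(X=x)
 = 4·1/6 + 1·1/8 + 0·1/8 + 1·5/24 + 4·5/24 + 9·1/6
 = 2/3 + 1/8 + 0 + 5/24 + 5/6 + 3/2
 = 10/3

3.3333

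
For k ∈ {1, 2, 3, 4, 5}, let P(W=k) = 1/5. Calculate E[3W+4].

E[3W+4] = Σ (3w+4)·P(W=w)
 = 7·1/5 + 10·1/5 + 13·1/5 + 16·1/5 + 19·1/5
 = 7/5 + 2 + 13/5 + 16/5 + 19/5
 = 13

13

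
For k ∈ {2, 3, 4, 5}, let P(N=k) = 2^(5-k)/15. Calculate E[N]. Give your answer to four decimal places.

E[N] = Σ n·P(N=n)
 = 2·8/15 + 3·4/15 + 4·2/15 + 5·1/15
 = 16/15 + 4/5 + 8/15 + 1/3
 = 41/15

2.7333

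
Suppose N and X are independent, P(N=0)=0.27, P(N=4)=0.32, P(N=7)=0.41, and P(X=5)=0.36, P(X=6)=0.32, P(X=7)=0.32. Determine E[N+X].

10.11

E[N+X] = Σ_n Σ_x (n+x) · P(N=n)P(X=x)
 = 5·0.0972 + 6·0.0864 + 7·0.0864 + 9·0.1152 + 10·0.1024 + 11·0.1024 + 12·0.1476 + 13·0.1312 + 14·0.1312
 = 0.486 + 0.5184 + 0.6048 + 1.0368 + 1.024 + 1.1264 + 1.7712 + 1.7056 + 1.8368
 = 10.11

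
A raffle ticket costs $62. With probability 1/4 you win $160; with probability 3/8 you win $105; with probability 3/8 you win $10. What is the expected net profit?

21.125

E[payout] = 160·1/4 + 105·3/8 + 10·3/8
 = 40 + 315/8 + 15/4
 = 665/8
Net = 665/8 - 62 = 169/8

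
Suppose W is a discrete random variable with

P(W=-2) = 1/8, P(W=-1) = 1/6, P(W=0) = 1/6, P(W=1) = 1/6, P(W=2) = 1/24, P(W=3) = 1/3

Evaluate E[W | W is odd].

P(W is odd) = 1/6 + 1/6 + 1/3 = 2/3.
E[W | W is odd] = [(-1)·1/6 + 1·1/6 + 3·1/3] / (2/3)
 = 1 / (2/3)
 = 3/2

1.5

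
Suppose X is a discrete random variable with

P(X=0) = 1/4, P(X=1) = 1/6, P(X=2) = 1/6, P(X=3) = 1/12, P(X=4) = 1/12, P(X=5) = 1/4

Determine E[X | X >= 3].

4.4

P(X >= 3) = 1/12 + 1/12 + 1/4 = 5/12.
E[X | X >= 3] = [3·1/12 + 4·1/12 + 5·1/4] / (5/12)
 = 11/6 / (5/12)
 = 22/5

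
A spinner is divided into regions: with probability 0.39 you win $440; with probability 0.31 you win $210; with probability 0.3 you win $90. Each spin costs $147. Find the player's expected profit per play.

116.7

E[payout] = 440·0.39 + 210·0.31 + 90·0.3
 = 171.6 + 65.1 + 27
 = 263.7
Net = 263.7 - 147 = 116.7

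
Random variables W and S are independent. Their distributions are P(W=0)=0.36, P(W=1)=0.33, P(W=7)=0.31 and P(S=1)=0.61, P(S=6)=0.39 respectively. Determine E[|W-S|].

2.961

E[|W-S|] = Σ_w Σ_s |w-s| · P(W=w)P(S=s)
 = 1·0.2196 + 6·0.1404 + 0·0.2013 + 5·0.1287 + 6·0.1891 + 1·0.1209
 = 0.2196 + 0.8424 + 0 + 0.6435 + 1.1346 + 0.1209
 = 2.961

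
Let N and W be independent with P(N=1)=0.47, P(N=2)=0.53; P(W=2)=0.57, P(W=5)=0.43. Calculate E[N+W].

E[N+W] = Σ_n Σ_w (n+w) · P(N=n)P(W=w)
 = 3·0.2679 + 6·0.2021 + 4·0.3021 + 7·0.2279
 = 0.8037 + 1.2126 + 1.2084 + 1.5953
 = 4.82

4.82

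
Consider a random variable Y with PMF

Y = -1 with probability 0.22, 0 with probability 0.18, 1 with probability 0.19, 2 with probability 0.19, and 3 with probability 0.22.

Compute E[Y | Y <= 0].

P(Y <= 0) = 0.22 + 0.18 = 0.4.
E[Y | Y <= 0] = [(-1)·0.22 + 0·0.18] / 0.4
 = -0.22 / 0.4
 = -11/20

-0.55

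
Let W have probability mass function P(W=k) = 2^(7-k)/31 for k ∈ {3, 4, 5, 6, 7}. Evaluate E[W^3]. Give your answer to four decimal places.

E[W^3] = Σ w^3·P(W=w)
 = 27·16/31 + 64·8/31 + 125·4/31 + 216·2/31 + 343·1/31
 = 432/31 + 512/31 + 500/31 + 432/31 + 343/31
 = 2219/31

71.5806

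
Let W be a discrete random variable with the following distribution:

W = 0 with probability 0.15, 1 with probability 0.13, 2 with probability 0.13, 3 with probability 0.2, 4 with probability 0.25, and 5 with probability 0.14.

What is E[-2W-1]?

-6.38

E[-2W-1] = Σ (-2w-1)·P(W=w)
 = (-1)·0.15 + (-3)·0.13 + (-5)·0.13 + (-7)·0.2 + (-9)·0.25 + (-11)·0.14
 = (-0.15) + (-0.39) + (-0.65) + (-1.4) + (-2.25) + (-1.54)
 = -6.38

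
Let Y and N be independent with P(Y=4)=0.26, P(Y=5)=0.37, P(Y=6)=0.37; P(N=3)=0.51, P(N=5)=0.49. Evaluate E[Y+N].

9.09

E[Y+N] = Σ_y Σ_n (y+n) · P(Y=y)P(N=n)
 = 7·0.1326 + 9·0.1274 + 8·0.1887 + 10·0.1813 + 9·0.1887 + 11·0.1813
 = 0.9282 + 1.1466 + 1.5096 + 1.813 + 1.6983 + 1.9943
 = 9.09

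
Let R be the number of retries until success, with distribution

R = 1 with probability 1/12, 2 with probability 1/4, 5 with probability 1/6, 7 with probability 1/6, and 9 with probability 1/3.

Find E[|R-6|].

2.75

E[|R-6|] = Σ |r-6|·P(R=r)
 = 5·1/12 + 4·1/4 + 1·1/6 + 1·1/6 + 3·1/3
 = 5/12 + 1 + 1/6 + 1/6 + 1
 = 11/4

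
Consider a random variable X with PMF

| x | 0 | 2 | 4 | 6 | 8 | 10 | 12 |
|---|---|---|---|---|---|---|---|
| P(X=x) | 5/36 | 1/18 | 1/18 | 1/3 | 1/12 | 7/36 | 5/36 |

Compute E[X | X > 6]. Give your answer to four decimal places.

P(X > 6) = 1/12 + 7/36 + 5/36 = 5/12.
E[X | X > 6] = [8·1/12 + 10·7/36 + 12·5/36] / (5/12)
 = 77/18 / (5/12)
 = 154/15

10.2667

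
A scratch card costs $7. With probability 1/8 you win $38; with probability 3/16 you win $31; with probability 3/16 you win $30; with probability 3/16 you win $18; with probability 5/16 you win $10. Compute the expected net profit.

E[payout] = 38·1/8 + 31·3/16 + 30·3/16 + 18·3/16 + 10·5/16
 = 19/4 + 93/16 + 45/8 + 27/8 + 25/8
 = 363/16
Net = 363/16 - 7 = 251/16

15.6875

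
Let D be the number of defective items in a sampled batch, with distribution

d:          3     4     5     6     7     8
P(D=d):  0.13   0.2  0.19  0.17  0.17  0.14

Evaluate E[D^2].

32.53

E[D^2] = Σ d^2·P(D=d)
 = 9·0.13 + 16·0.2 + 25·0.19 + 36·0.17 + 49·0.17 + 64·0.14
 = 1.17 + 3.2 + 4.75 + 6.12 + 8.33 + 8.96
 = 32.53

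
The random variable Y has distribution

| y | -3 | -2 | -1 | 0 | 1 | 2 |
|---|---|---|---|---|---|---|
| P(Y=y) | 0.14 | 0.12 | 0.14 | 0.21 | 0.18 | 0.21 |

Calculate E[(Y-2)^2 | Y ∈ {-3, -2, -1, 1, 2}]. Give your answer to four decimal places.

P(Y ∈ {-3, -2, -1, 1, 2}) = 0.14 + 0.12 + 0.14 + 0.18 + 0.21 = 0.79.
E[(Y-2)^2 | Y ∈ {-3, -2, -1, 1, 2}] = [25·0.14 + 16·0.12 + 9·0.14 + 1·0.18 + 0·0.21] / 0.79
 = 6.86 / 0.79
 = 686/79

8.6835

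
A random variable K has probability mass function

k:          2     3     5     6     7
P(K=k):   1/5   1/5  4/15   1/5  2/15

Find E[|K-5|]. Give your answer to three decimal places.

E[|K-5|] = Σ |k-5|·P(K=k)
 = 3·1/5 + 2·1/5 + 0·4/15 + 1·1/5 + 2·2/15
 = 3/5 + 2/5 + 0 + 1/5 + 4/15
 = 22/15

1.467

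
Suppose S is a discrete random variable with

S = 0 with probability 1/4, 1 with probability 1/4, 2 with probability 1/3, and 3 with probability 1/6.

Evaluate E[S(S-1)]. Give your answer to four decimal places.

1.6667

E[S(S-1)] = Σ s(s-1)·P(S=s)
 = 0·1/4 + 0·1/4 + 2·1/3 + 6·1/6
 = 0 + 0 + 2/3 + 1
 = 5/3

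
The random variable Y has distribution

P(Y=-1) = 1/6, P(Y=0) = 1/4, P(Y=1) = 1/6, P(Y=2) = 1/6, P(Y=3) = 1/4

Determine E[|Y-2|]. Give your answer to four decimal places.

E[|Y-2|] = Σ |y-2|·P(Y=y)
 = 3·1/6 + 2·1/4 + 1·1/6 + 0·1/6 + 1·1/4
 = 1/2 + 1/2 + 1/6 + 0 + 1/4
 = 17/12

1.4167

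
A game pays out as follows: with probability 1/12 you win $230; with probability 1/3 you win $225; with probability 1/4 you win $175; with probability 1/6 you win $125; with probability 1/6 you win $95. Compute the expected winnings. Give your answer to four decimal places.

E[payout] = 230·1/12 + 225·1/3 + 175·1/4 + 125·1/6 + 95·1/6
 = 115/6 + 75 + 175/4 + 125/6 + 95/6
 = 2095/12

174.5833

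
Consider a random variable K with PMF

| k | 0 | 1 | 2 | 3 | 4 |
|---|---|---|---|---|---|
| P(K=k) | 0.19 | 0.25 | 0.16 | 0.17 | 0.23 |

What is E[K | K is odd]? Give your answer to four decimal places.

1.8095

P(K is odd) = 0.25 + 0.17 = 0.42.
E[K | K is odd] = [1·0.25 + 3·0.17] / 0.42
 = 0.76 / 0.42
 = 38/21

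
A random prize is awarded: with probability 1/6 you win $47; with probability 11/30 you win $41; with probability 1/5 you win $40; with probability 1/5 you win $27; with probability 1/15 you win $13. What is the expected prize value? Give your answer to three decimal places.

E[payout] = 47·1/6 + 41·11/30 + 40·1/5 + 27·1/5 + 13·1/15
 = 47/6 + 451/30 + 8 + 27/5 + 13/15
 = 557/15

37.133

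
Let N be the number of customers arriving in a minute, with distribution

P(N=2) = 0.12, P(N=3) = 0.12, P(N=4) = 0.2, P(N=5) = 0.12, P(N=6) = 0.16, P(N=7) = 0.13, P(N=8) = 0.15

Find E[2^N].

E[2^N] = Σ 2^n·P(N=n)
 = 4·0.12 + 8·0.12 + 16·0.2 + 32·0.12 + 64·0.16 + 128·0.13 + 256·0.15
 = 0.48 + 0.96 + 3.2 + 3.84 + 10.24 + 16.64 + 38.4
 = 73.76

73.76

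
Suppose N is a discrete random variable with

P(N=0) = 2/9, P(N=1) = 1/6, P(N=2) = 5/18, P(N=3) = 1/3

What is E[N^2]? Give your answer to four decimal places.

E[N^2] = Σ n^2·P(N=n)
 = 0·2/9 + 1·1/6 + 4·5/18 + 9·1/3
 = 0 + 1/6 + 10/9 + 3
 = 77/18

4.2778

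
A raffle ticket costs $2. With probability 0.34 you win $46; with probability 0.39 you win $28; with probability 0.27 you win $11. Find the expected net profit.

27.53

E[payout] = 46·0.34 + 28·0.39 + 11·0.27
 = 15.64 + 10.92 + 2.97
 = 29.53
Net = 29.53 - 2 = 27.53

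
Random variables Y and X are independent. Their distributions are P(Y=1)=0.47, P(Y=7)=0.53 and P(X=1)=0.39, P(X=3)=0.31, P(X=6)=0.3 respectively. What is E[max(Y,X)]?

E[max(Y,X)] = Σ_y Σ_x max(y,x) · P(Y=y)P(X=x)
 = 1·0.1833 + 3·0.1457 + 6·0.141 + 7·0.2067 + 7·0.1643 + 7·0.159
 = 0.1833 + 0.4371 + 0.846 + 1.4469 + 1.1501 + 1.113
 = 5.1764

5.1764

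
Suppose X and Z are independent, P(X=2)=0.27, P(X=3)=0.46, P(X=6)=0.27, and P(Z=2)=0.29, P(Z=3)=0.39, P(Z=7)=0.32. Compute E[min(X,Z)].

E[min(X,Z)] = Σ_x Σ_z min(x,z) · P(X=x)P(Z=z)
 = 2·0.0783 + 2·0.1053 + 2·0.0864 + 2·0.1334 + 3·0.1794 + 3·0.1472 + 2·0.0783 + 3·0.1053 + 6·0.0864
 = 0.1566 + 0.2106 + 0.1728 + 0.2668 + 0.5382 + 0.4416 + 0.1566 + 0.3159 + 0.5184
 = 2.7775

2.7775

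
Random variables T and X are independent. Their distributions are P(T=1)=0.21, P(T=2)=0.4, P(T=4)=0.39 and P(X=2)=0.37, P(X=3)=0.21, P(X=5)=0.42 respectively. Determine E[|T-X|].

E[|T-X|] = Σ_t Σ_x |t-x| · P(T=t)P(X=x)
 = 1·0.0777 + 2·0.0441 + 4·0.0882 + 0·0.148 + 1·0.084 + 3·0.168 + 2·0.1443 + 1·0.0819 + 1·0.1638
 = 0.0777 + 0.0882 + 0.3528 + 0 + 0.084 + 0.504 + 0.2886 + 0.0819 + 0.1638
 = 1.641

1.641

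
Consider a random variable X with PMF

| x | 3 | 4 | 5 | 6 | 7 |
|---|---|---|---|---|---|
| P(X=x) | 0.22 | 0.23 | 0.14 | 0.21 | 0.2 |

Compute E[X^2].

26.52

E[X^2] = Σ x^2·P(X=x)
 = 9·0.22 + 16·0.23 + 25·0.14 + 36·0.21 + 49·0.2
 = 1.98 + 3.68 + 3.5 + 7.56 + 9.8
 = 26.52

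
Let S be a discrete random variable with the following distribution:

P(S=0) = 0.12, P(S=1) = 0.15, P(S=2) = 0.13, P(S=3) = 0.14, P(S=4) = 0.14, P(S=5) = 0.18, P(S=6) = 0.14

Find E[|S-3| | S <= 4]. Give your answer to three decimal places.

1.368

P(S <= 4) = 0.12 + 0.15 + 0.13 + 0.14 + 0.14 = 0.68.
E[|S-3| | S <= 4] = [3·0.12 + 2·0.15 + 1·0.13 + 0·0.14 + 1·0.14] / 0.68
 = 0.93 / 0.68
 = 93/68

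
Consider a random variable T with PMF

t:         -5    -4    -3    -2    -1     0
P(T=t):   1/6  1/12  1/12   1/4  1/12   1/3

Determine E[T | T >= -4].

-1.4

P(T >= -4) = 1/12 + 1/12 + 1/4 + 1/12 + 1/3 = 5/6.
E[T | T >= -4] = [(-4)·1/12 + (-3)·1/12 + (-2)·1/4 + (-1)·1/12 + 0·1/3] / (5/6)
 = -7/6 / (5/6)
 = -7/5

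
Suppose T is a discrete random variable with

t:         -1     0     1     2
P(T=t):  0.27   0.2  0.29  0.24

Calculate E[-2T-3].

E[-2T-3] = Σ (-2t-3)·P(T=t)
 = (-1)·0.27 + (-3)·0.2 + (-5)·0.29 + (-7)·0.24
 = (-0.27) + (-0.6) + (-1.45) + (-1.68)
 = -4

-4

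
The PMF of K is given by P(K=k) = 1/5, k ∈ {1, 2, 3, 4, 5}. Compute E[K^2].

E[K^2] = Σ k^2·P(K=k)
 = 1·1/5 + 4·1/5 + 9·1/5 + 16·1/5 + 25·1/5
 = 1/5 + 4/5 + 9/5 + 16/5 + 5
 = 11

11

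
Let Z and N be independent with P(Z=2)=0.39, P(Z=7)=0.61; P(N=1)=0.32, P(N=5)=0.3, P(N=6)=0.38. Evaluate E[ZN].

20.705

E[ZN] = Σ_z Σ_n zn · P(Z=z)P(N=n)
 = 2·0.1248 + 10·0.117 + 12·0.1482 + 7·0.1952 + 35·0.183 + 42·0.2318
 = 0.2496 + 1.17 + 1.7784 + 1.3664 + 6.405 + 9.7356
 = 20.705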